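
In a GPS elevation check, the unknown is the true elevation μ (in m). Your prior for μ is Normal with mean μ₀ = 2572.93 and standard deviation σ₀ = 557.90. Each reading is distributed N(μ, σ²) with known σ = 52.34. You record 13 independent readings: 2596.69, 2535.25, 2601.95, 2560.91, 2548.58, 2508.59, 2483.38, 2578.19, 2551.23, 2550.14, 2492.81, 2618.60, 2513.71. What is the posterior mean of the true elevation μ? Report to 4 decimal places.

For Normal data with known variance σ², a Normal(μ₀, σ₀²) prior on μ is conjugate. Posterior precision = 1/σ₀² + n/σ²; posterior mean is the precision-weighted average of μ₀ and x̄.
Σxᵢ = 2596.69 + 2535.25 + 2601.95 + 2560.91 + 2548.58 + 2508.59 + 2483.38 + 2578.19 + 2551.23 + 2550.14 + 2492.81 + 2618.60 + 2513.71 = 33140.03, so n·x̄ = 33140.03.
σ₀² = 557.90² = 311252.41, σ² = 52.34² = 2739.4756; σ² + n·σ₀² = 2739.4756 + 13·311252.41 = 4049020.8056.
Posterior mean = (μ₀/σ₀² + n·x̄/σ²)/(1/σ₀² + n/σ²) = (σ²·μ₀ + σ₀²·n·x̄)/(σ² + n·σ₀²) = (2739.4756·2572.93 + 311252.41·33140.03)/4049020.8056 = 10321962683.927808/4049020.8056 = 2549.2491.

2549.2491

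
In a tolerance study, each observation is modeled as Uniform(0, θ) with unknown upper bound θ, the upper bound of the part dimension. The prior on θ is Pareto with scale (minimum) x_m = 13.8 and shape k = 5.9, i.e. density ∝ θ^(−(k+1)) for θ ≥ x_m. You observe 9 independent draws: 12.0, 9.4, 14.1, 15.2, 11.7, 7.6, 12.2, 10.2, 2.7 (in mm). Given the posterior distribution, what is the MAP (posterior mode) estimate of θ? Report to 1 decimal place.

15.2

A Pareto(scale x_m, shape k) prior on the upper bound θ of Uniform(0, θ) is conjugate: posterior is Pareto(max(x_m, max xᵢ), k + n).
Sample maximum = 15.2; prior scale x_m = 13.8 → posterior scale = max = 15.2.
Posterior shape = 5.9 + 9 = 14.9.
The Pareto density is decreasing on [x_m, ∞), so the mode is x_m = 15.2.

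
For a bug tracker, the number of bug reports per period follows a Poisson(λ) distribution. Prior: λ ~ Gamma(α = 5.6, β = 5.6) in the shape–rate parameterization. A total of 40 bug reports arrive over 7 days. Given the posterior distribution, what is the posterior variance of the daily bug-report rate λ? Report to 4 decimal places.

0.2872

With a Gamma(shape α, rate β) prior, the Poisson likelihood is conjugate: the posterior is Gamma(α + ΣXᵢ, β + n).
Posterior: Gamma(α+S, β+n) = Gamma(5.6+40, 5.6+7) = Gamma(45.6, 12.6).
Var = α/β² = 45.6/12.6² = 0.2872.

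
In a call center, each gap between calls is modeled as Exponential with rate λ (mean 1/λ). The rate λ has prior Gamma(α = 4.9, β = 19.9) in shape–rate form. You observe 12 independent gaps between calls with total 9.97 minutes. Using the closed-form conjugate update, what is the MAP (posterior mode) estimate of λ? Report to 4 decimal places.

0.5323

With a Gamma(shape α, rate β) prior on the exponential rate λ, the posterior after n observations with total T = Σxᵢ is Gamma(α+n, β+T).
Posterior: Gamma(4.9+12, 19.9+9.97) = Gamma(16.9, 29.87).
Mode = (α−1)/β = 0.5323.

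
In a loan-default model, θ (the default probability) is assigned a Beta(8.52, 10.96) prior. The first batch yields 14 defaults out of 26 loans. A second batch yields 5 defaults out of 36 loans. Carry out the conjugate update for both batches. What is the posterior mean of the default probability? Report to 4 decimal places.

0.3378

The Beta prior is conjugate to a Binomial/Bernoulli likelihood; the update adds successes to α and failures to β.
After batch 1: Beta(8.52+14, 10.96+12) = Beta(22.52, 22.96).
After batch 2: Beta(22.52+5, 22.96+31) = Beta(27.52, 53.96).
Posterior mean = α/(α+β) = 27.52/81.48 = 0.3378.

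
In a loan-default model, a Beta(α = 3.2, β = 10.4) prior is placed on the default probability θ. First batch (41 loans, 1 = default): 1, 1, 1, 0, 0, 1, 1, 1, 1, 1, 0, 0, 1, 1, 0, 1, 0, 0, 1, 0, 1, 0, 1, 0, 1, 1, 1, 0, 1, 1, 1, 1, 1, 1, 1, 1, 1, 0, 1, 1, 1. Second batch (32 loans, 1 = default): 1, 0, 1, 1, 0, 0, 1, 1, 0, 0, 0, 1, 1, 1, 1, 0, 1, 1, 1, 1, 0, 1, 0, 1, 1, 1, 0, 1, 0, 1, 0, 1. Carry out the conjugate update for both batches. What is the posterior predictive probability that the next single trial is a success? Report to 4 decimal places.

The Beta prior is conjugate to a Binomial/Bernoulli likelihood; the update adds successes to α and failures to β.
After batch 1: Beta(3.2+29, 10.4+12) = Beta(32.2, 22.4).
After batch 2: Beta(32.2+20, 22.4+12) = Beta(52.2, 34.4).
For a single future Bernoulli trial, P(success | data) = α/(α+β) = 0.6028.

0.6028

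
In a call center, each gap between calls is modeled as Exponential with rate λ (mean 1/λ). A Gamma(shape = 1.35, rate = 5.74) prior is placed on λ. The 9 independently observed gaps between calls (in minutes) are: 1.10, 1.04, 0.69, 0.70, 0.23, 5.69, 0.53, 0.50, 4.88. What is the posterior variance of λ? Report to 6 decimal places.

With a Gamma(shape α, rate β) prior on the exponential rate λ, the posterior after n observations with total T = Σxᵢ is Gamma(α+n, β+T).
Sum of observations T = 15.36 minutes; n = 9.
Posterior: Gamma(1.35+9, 5.74+15.36) = Gamma(10.35, 21.10).
Var = α/β² = 0.023247.

0.023247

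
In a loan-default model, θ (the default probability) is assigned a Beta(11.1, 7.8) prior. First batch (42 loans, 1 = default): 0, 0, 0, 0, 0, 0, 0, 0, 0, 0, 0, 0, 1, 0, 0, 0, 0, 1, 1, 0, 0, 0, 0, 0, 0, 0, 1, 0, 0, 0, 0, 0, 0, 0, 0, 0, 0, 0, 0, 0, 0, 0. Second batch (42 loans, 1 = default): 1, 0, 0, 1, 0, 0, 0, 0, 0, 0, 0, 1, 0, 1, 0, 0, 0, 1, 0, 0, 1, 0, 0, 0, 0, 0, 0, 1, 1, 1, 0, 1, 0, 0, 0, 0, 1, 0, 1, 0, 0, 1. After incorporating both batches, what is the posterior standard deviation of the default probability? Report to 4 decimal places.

The Beta prior is conjugate to a Binomial/Bernoulli likelihood; the update adds successes to α and failures to β.
After batch 1: Beta(11.1+4, 7.8+38) = Beta(15.1, 45.8).
After batch 2: Beta(15.1+13, 45.8+29) = Beta(28.1, 74.8).
Var = αβ/((α+β)²(α+β+1)) = 28.1·74.8/(102.9²·103.9) = 0.00191056; SD = √0.00191056 = 0.0437.

0.0437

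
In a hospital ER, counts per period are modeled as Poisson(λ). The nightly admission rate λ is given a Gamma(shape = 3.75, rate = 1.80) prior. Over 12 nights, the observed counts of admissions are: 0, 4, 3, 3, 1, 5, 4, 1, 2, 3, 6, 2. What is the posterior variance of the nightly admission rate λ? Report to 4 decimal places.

0.1982

With a Gamma(shape α, rate β) prior, the Poisson likelihood is conjugate: the posterior is Gamma(α + ΣXᵢ, β + n).
Sum of counts S = 34 over n = 12 nights.
Posterior: Gamma(α+S, β+n) = Gamma(3.75+34, 1.80+12) = Gamma(37.75, 13.80).
Var = α/β² = 37.75/13.80² = 0.1982.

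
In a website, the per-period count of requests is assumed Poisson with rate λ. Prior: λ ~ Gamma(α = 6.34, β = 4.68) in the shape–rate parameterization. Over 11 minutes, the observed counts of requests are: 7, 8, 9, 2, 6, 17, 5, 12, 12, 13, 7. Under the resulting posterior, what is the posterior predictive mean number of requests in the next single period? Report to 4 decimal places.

6.6543

With a Gamma(shape α, rate β) prior, the Poisson likelihood is conjugate: the posterior is Gamma(α + ΣXᵢ, β + n).
Sum of counts S = 98 over n = 11 minutes.
Posterior: Gamma(α+S, β+n) = Gamma(6.34+98, 4.68+11) = Gamma(104.34, 15.68).
The predictive distribution for one future period is NegBinom with mean α/β = 6.6543.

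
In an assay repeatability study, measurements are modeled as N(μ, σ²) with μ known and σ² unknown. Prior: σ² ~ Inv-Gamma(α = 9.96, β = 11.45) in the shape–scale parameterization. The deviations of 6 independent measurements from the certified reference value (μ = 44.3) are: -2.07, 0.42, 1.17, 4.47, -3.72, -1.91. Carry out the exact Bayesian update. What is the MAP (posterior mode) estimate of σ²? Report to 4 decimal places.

2.3710

With known mean μ and an Inverse-Gamma(α, β) prior on σ², the Normal likelihood is conjugate: posterior is Inv-Gamma(α + n/2, β + Σ(xᵢ−μ)²/2).
Σ(xᵢ−μ)² = (-2.07)² + (0.42)² + (1.17)² + (4.47)² + (-3.72)² + (-1.91)² = 43.2976.
Posterior: Inv-Gamma(9.96 + 6/2, 11.45 + 43.2976/2) = Inv-Gamma(12.96, 33.09880).
Mode = β/(α+1) = 33.09880/13.96 = 2.3710.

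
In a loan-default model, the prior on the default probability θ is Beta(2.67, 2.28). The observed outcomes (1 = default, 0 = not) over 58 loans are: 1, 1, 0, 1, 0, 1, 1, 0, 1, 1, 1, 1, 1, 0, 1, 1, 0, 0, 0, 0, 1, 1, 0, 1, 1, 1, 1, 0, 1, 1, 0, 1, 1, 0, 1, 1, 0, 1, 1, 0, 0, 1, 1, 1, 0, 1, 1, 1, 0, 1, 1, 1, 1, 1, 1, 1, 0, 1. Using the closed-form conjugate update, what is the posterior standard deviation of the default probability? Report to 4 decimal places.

0.0584

The Beta prior is conjugate to a Binomial/Bernoulli likelihood; the update adds successes to α and failures to β.
Posterior: Beta(α+k, β+n−k) = Beta(2.67+40, 2.28+18) = Beta(42.67, 20.28).
Var = αβ/((α+β)²(α+β+1)) = 42.67·20.28/(62.95²·63.95) = 0.00341475; SD = √0.00341475 = 0.0584.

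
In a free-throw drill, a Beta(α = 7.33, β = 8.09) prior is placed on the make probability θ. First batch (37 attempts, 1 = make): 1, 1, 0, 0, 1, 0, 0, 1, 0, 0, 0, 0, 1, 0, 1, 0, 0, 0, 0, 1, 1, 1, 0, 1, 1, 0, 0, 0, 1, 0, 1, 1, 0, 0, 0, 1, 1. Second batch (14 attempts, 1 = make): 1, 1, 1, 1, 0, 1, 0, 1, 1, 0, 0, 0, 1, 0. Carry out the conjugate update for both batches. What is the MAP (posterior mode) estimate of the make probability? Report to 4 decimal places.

The Beta prior is conjugate to a Binomial/Bernoulli likelihood; the update adds successes to α and failures to β.
After batch 1: Beta(7.33+16, 8.09+21) = Beta(23.33, 29.09).
After batch 2: Beta(23.33+8, 29.09+6) = Beta(31.33, 35.09).
Mode of Beta(a,b) for a,b>1 is (a−1)/(a+b−2) = 30.33/64.42 = 0.4708.

0.4708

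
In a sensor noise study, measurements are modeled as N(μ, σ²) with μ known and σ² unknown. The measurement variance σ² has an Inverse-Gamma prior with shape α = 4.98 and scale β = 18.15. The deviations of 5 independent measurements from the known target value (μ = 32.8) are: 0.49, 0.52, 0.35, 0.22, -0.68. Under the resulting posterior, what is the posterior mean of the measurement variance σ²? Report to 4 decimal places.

With known mean μ and an Inverse-Gamma(α, β) prior on σ², the Normal likelihood is conjugate: posterior is Inv-Gamma(α + n/2, β + Σ(xᵢ−μ)²/2).
Σ(xᵢ−μ)² = (0.49)² + (0.52)² + (0.35)² + (0.22)² + (-0.68)² = 1.1438.
Posterior: Inv-Gamma(4.98 + 5/2, 18.15 + 1.1438/2) = Inv-Gamma(7.48, 18.72190).
E[σ²|data] = β/(α−1) = 18.72190/6.48 = 2.8892.

2.8892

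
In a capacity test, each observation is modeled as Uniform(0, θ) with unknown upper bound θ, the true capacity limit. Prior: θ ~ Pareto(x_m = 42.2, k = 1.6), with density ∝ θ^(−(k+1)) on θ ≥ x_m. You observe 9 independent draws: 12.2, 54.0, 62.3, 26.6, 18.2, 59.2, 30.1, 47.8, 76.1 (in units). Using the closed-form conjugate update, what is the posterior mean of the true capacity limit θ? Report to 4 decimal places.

84.0271

A Pareto(scale x_m, shape k) prior on the upper bound θ of Uniform(0, θ) is conjugate: posterior is Pareto(max(x_m, max xᵢ), k + n).
Sample maximum = 76.1; prior scale x_m = 42.2 → posterior scale = max = 76.1.
Posterior shape = 1.6 + 9 = 10.6.
E[θ|data] = k·x_m/(k−1) = 10.6·76.1/9.6 = 84.0271.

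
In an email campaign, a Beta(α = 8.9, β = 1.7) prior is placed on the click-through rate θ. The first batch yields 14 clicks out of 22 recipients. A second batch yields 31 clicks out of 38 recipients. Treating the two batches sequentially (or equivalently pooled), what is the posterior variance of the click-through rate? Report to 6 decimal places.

The Beta prior is conjugate to a Binomial/Bernoulli likelihood; the update adds successes to α and failures to β.
After batch 1: Beta(8.9+14, 1.7+8) = Beta(22.9, 9.7).
After batch 2: Beta(22.9+31, 9.7+7) = Beta(53.9, 16.7).
Var = αβ/((α+β)²(α+β+1)) = 53.9·16.7/(70.6²·71.6) = 0.002522.

0.002522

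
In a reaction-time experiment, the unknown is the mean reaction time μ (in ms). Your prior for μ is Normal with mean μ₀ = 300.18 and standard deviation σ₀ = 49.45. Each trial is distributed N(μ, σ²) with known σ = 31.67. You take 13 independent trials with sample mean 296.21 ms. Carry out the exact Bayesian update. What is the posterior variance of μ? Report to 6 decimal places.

74.793155

For Normal data with known variance σ², a Normal(μ₀, σ₀²) prior on μ is conjugate. Posterior precision = 1/σ₀² + n/σ²; posterior mean is the precision-weighted average of μ₀ and x̄.
σ₀² = 49.45² = 2445.3025, σ² = 31.67² = 1002.9889; σ² + n·σ₀² = 1002.9889 + 13·2445.3025 = 32791.9214.
Posterior precision = 1/σ₀² + n/σ² = 1/2445.3025 + 13/1002.9889 = (σ² + n·σ₀²)/(σ₀²σ²) = 32791.9214/(2445.3025·1002.9889); posterior variance σₙ² = σ₀²σ²/(σ² + n·σ₀²) = 2445.3025·1002.9889/32791.9214 = 74.793155.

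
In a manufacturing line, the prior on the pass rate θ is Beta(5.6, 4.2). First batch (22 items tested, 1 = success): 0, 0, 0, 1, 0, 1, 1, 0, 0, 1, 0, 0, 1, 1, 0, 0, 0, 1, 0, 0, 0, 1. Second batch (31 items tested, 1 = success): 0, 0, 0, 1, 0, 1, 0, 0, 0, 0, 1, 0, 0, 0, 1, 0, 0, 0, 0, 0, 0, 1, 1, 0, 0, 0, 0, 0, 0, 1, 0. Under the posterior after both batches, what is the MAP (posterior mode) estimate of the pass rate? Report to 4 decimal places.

The Beta prior is conjugate to a Binomial/Bernoulli likelihood; the update adds successes to α and failures to β.
After batch 1: Beta(5.6+8, 4.2+14) = Beta(13.6, 18.2).
After batch 2: Beta(13.6+7, 18.2+24) = Beta(20.6, 42.2).
Mode of Beta(a,b) for a,b>1 is (a−1)/(a+b−2) = 19.6/60.8 = 0.3224.

0.3224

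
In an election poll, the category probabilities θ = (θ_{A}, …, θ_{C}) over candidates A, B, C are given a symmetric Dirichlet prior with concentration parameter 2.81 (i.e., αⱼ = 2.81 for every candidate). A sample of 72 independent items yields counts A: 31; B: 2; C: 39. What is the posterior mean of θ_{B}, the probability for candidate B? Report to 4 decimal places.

The Dirichlet prior is conjugate to the Multinomial likelihood: each posterior αⱼ = prior αⱼ + observed count nⱼ.
Posterior concentration: (33.81, 4.81, 41.81), total = 80.43.
E[θ_{B}|data] = α_{B}/Σα = 4.81/80.43 = 0.0598.

0.0598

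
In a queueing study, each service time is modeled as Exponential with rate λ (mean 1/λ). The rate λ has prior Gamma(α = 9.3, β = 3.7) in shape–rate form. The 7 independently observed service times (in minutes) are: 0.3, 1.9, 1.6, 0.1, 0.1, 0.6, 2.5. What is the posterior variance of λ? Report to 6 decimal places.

With a Gamma(shape α, rate β) prior on the exponential rate λ, the posterior after n observations with total T = Σxᵢ is Gamma(α+n, β+T).
Sum of observations T = 7.1 minutes; n = 7.
Posterior: Gamma(9.3+7, 3.7+7.1) = Gamma(16.3, 10.8).
Var = α/β² = 0.139746.

0.139746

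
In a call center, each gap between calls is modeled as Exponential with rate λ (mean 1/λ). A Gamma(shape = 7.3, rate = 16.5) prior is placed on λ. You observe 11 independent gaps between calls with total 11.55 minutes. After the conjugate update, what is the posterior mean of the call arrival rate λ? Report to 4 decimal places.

With a Gamma(shape α, rate β) prior on the exponential rate λ, the posterior after n observations with total T = Σxᵢ is Gamma(α+n, β+T).
Posterior: Gamma(7.3+11, 16.5+11.55) = Gamma(18.3, 28.05).
Posterior mean of λ = α/β = 18.3/28.05 = 0.6524.

0.6524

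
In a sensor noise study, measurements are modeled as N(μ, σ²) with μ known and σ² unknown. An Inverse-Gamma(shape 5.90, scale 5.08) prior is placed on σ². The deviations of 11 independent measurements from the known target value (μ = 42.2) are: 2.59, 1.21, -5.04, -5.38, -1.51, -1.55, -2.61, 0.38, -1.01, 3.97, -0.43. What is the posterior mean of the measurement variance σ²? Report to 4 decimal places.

4.8694

With known mean μ and an Inverse-Gamma(α, β) prior on σ², the Normal likelihood is conjugate: posterior is Inv-Gamma(α + n/2, β + Σ(xᵢ−μ)²/2).
Σ(xᵢ−μ)² = (2.59)² + (1.21)² + (-5.04)² + (-5.38)² + (-1.51)² + (-1.55)² + (-2.61)² + (0.38)² + (-1.01)² + (3.97)² + (-0.43)² = 91.1232.
Posterior: Inv-Gamma(5.90 + 11/2, 5.08 + 91.1232/2) = Inv-Gamma(11.40, 50.64160).
E[σ²|data] = β/(α−1) = 50.64160/10.40 = 4.8694.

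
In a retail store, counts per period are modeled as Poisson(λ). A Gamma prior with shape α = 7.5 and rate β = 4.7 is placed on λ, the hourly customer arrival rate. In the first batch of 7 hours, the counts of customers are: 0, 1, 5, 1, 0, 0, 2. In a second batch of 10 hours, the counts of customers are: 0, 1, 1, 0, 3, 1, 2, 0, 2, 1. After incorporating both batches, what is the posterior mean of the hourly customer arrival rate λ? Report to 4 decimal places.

With a Gamma(shape α, rate β) prior, the Poisson likelihood is conjugate: the posterior is Gamma(α + ΣXᵢ, β + n).
Batch 1: sum of counts S = 9 over n = 7 hours.
After batch 1: Gamma(α+S, β+n) = Gamma(7.5+9, 4.7+7) = Gamma(16.5, 11.7).
Batch 2: sum of counts S = 11 over n = 10 hours.
After batch 2: Gamma(α+S, β+n) = Gamma(16.5+11, 11.7+10) = Gamma(27.5, 21.7).
Posterior mean = α/β = 27.5/21.7 = 1.2673.

1.2673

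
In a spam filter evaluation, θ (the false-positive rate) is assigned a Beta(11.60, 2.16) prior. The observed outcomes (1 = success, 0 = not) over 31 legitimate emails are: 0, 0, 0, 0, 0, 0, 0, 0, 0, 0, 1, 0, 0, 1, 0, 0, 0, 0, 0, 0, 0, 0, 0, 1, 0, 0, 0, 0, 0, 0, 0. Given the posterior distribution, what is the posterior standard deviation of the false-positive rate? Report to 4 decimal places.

The Beta prior is conjugate to a Binomial/Bernoulli likelihood; the update adds successes to α and failures to β.
Posterior: Beta(α+k, β+n−k) = Beta(11.60+3, 2.16+28) = Beta(14.60, 30.16).
Var = αβ/((α+β)²(α+β+1)) = 14.60·30.16/(44.76²·45.76) = 0.00480306; SD = √0.00480306 = 0.0693.

0.0693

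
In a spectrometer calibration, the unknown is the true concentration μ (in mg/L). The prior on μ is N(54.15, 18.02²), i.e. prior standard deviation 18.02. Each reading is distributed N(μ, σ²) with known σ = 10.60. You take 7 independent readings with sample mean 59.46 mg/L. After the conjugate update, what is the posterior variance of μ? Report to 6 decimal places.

15.295356

For Normal data with known variance σ², a Normal(μ₀, σ₀²) prior on μ is conjugate. Posterior precision = 1/σ₀² + n/σ²; posterior mean is the precision-weighted average of μ₀ and x̄.
σ₀² = 18.02² = 324.7204, σ² = 10.60² = 112.36; σ² + n·σ₀² = 112.36 + 7·324.7204 = 2385.4028.
Posterior precision = 1/σ₀² + n/σ² = 1/324.7204 + 7/112.36 = (σ² + n·σ₀²)/(σ₀²σ²) = 2385.4028/(324.7204·112.36); posterior variance σₙ² = σ₀²σ²/(σ² + n·σ₀²) = 324.7204·112.36/2385.4028 = 15.295356.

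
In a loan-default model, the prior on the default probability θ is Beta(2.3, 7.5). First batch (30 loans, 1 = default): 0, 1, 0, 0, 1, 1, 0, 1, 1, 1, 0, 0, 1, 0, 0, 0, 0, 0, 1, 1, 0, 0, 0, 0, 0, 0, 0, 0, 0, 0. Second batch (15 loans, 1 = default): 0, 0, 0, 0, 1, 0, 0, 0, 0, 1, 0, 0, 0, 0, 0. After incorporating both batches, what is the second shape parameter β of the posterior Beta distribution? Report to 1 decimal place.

41.5

The Beta prior is conjugate to a Binomial/Bernoulli likelihood; the update adds successes to α and failures to β.
After batch 1: Beta(2.3+9, 7.5+21) = Beta(11.3, 28.5).
After batch 2: Beta(11.3+2, 28.5+13) = Beta(13.3, 41.5).
Posterior β = 41.5.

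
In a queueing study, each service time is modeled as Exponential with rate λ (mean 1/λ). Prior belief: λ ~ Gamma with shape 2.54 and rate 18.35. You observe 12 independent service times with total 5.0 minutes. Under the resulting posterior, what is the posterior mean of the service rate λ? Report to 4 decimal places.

0.6227

With a Gamma(shape α, rate β) prior on the exponential rate λ, the posterior after n observations with total T = Σxᵢ is Gamma(α+n, β+T).
Posterior: Gamma(2.54+12, 18.35+5.0) = Gamma(14.54, 23.35).
Posterior mean of λ = α/β = 14.54/23.35 = 0.6227.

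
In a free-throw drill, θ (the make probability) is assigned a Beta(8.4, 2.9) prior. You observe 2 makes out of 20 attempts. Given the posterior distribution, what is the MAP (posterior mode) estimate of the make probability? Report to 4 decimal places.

0.3208

The Beta prior is conjugate to a Binomial/Bernoulli likelihood; the update adds successes to α and failures to β.
Posterior: Beta(α+k, β+n−k) = Beta(8.4+2, 2.9+18) = Beta(10.4, 20.9).
Mode of Beta(a,b) for a,b>1 is (a−1)/(a+b−2) = 9.4/29.3 = 0.3208.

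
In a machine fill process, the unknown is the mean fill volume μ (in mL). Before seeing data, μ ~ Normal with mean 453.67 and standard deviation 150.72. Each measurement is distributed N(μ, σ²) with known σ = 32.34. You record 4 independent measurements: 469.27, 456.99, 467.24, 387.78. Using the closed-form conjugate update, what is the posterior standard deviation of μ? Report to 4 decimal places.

16.0777

For Normal data with known variance σ², a Normal(μ₀, σ₀²) prior on μ is conjugate. Posterior precision = 1/σ₀² + n/σ²; posterior mean is the precision-weighted average of μ₀ and x̄.
σ₀² = 150.72² = 22716.5184, σ² = 32.34² = 1045.8756; σ² + n·σ₀² = 1045.8756 + 4·22716.5184 = 91911.9492.
Posterior precision = 1/σ₀² + n/σ² = 1/22716.5184 + 4/1045.8756 = (σ² + n·σ₀²)/(σ₀²σ²) = 91911.9492/(22716.5184·1045.8756); posterior variance σₙ² = σ₀²σ²/(σ² + n·σ₀²) = 22716.5184·1045.8756/91911.9492 = 258.493618.
Posterior SD = √σₙ² = √(22716.5184·1045.8756/91911.9492) = 16.0777.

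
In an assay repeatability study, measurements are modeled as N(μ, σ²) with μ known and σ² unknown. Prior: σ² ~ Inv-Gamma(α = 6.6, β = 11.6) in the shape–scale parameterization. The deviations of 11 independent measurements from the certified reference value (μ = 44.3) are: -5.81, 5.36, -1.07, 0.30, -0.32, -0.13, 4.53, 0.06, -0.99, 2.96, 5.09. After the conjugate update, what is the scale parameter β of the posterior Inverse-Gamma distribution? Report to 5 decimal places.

With known mean μ and an Inverse-Gamma(α, β) prior on σ², the Normal likelihood is conjugate: posterior is Inv-Gamma(α + n/2, β + Σ(xᵢ−μ)²/2).
Σ(xᵢ−μ)² = (-5.81)² + (5.36)² + (-1.07)² + (0.30)² + (-0.32)² + (-0.13)² + (4.53)² + (0.06)² + (-0.99)² + (2.96)² + (5.09)² = 120.0142.
Posterior: Inv-Gamma(6.6 + 11/2, 11.6 + 120.0142/2) = Inv-Gamma(12.10, 71.60710).
Posterior β = 71.60710.

71.60710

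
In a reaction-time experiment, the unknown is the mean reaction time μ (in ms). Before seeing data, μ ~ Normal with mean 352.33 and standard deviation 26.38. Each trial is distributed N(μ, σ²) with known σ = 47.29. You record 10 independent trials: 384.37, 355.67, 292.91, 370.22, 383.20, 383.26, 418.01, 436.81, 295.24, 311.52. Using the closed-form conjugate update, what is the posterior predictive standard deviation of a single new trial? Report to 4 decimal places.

49.0468

For Normal data with known variance σ², a Normal(μ₀, σ₀²) prior on μ is conjugate. Posterior precision = 1/σ₀² + n/σ²; posterior mean is the precision-weighted average of μ₀ and x̄.
σ₀² = 26.38² = 695.9044, σ² = 47.29² = 2236.3441; σ² + n·σ₀² = 2236.3441 + 10·695.9044 = 9195.3881.
Posterior precision = 1/σ₀² + n/σ² = 1/695.9044 + 10/2236.3441 = (σ² + n·σ₀²)/(σ₀²σ²) = 9195.3881/(695.9044·2236.3441); posterior variance σₙ² = σ₀²σ²/(σ² + n·σ₀²) = 695.9044·2236.3441/9195.3881 = 169.245896.
Predictive variance for one new observation = σₙ² + σ² = 695.9044·2236.3441/9195.3881 + 2236.3441 = σ²·(σ₀² + 9195.3881)/9195.3881 = 2236.3441·9891.2925/9195.3881 = 2405.589996; SD = √(2236.3441·9891.2925/9195.3881) = 49.0468.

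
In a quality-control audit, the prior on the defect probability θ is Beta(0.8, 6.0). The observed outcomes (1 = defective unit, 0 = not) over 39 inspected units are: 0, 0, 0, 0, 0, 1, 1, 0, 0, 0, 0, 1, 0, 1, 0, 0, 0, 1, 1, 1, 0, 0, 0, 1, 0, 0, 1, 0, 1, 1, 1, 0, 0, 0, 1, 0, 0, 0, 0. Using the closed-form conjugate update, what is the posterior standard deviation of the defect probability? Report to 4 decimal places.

The Beta prior is conjugate to a Binomial/Bernoulli likelihood; the update adds successes to α and failures to β.
Posterior: Beta(α+k, β+n−k) = Beta(0.8+13, 6.0+26) = Beta(13.8, 32.0).
Var = αβ/((α+β)²(α+β+1)) = 13.8·32.0/(45.8²·46.8) = 0.00449834; SD = √0.00449834 = 0.0671.

0.0671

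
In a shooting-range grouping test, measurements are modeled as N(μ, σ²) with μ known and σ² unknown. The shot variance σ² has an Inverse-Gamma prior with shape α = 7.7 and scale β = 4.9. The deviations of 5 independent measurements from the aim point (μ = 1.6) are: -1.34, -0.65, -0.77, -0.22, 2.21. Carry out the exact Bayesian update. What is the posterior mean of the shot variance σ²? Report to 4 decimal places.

With known mean μ and an Inverse-Gamma(α, β) prior on σ², the Normal likelihood is conjugate: posterior is Inv-Gamma(α + n/2, β + Σ(xᵢ−μ)²/2).
Σ(xᵢ−μ)² = (-1.34)² + (-0.65)² + (-0.77)² + (-0.22)² + (2.21)² = 7.7435.
Posterior: Inv-Gamma(7.7 + 5/2, 4.9 + 7.7435/2) = Inv-Gamma(10.20, 8.77175).
E[σ²|data] = β/(α−1) = 8.77175/9.20 = 0.9535.

0.9535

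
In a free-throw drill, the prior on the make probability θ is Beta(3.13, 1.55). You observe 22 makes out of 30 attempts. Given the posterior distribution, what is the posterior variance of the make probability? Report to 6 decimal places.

The Beta prior is conjugate to a Binomial/Bernoulli likelihood; the update adds successes to α and failures to β.
Posterior: Beta(α+k, β+n−k) = Beta(3.13+22, 1.55+8) = Beta(25.13, 9.55).
Var = αβ/((α+β)²(α+β+1)) = 25.13·9.55/(34.68²·35.68) = 0.005593.

0.005593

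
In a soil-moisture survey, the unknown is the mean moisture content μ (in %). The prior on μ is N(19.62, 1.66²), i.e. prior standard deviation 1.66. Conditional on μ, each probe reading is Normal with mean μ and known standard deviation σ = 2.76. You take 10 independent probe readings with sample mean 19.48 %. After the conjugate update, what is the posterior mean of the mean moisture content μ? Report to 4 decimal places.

19.5103

For Normal data with known variance σ², a Normal(μ₀, σ₀²) prior on μ is conjugate. Posterior precision = 1/σ₀² + n/σ²; posterior mean is the precision-weighted average of μ₀ and x̄.
n·x̄ = 10·19.48 = 194.8.
σ₀² = 1.66² = 2.7556, σ² = 2.76² = 7.6176; σ² + n·σ₀² = 7.6176 + 10·2.7556 = 35.1736.
Posterior mean = (μ₀/σ₀² + n·x̄/σ²)/(1/σ₀² + n/σ²) = (σ²·μ₀ + σ₀²·n·x̄)/(σ² + n·σ₀²) = (7.6176·19.62 + 2.7556·194.8)/35.1736 = 686.248192/35.1736 = 19.5103.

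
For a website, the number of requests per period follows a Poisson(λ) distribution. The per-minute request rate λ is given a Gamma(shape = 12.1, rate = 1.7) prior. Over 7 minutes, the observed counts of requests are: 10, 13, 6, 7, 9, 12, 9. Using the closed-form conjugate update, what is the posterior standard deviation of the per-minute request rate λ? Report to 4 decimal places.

1.0158

With a Gamma(shape α, rate β) prior, the Poisson likelihood is conjugate: the posterior is Gamma(α + ΣXᵢ, β + n).
Sum of counts S = 66 over n = 7 minutes.
Posterior: Gamma(α+S, β+n) = Gamma(12.1+66, 1.7+7) = Gamma(78.1, 8.7).
SD = √α/β = √78.1/8.7 = 1.0158.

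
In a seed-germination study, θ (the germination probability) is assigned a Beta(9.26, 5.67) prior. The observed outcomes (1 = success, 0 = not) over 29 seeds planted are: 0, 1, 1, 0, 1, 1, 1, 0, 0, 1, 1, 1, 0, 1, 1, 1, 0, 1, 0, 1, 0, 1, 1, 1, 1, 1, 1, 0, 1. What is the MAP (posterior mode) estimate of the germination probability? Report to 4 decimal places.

0.6740

The Beta prior is conjugate to a Binomial/Bernoulli likelihood; the update adds successes to α and failures to β.
Posterior: Beta(α+k, β+n−k) = Beta(9.26+20, 5.67+9) = Beta(29.26, 14.67).
Mode of Beta(a,b) for a,b>1 is (a−1)/(a+b−2) = 28.26/41.93 = 0.6740.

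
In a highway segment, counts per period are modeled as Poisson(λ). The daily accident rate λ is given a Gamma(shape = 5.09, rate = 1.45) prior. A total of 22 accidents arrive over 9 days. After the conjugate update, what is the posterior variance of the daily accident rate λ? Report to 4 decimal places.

With a Gamma(shape α, rate β) prior, the Poisson likelihood is conjugate: the posterior is Gamma(α + ΣXᵢ, β + n).
Posterior: Gamma(α+S, β+n) = Gamma(5.09+22, 1.45+9) = Gamma(27.09, 10.45).
Var = α/β² = 27.09/10.45² = 0.2481.

0.2481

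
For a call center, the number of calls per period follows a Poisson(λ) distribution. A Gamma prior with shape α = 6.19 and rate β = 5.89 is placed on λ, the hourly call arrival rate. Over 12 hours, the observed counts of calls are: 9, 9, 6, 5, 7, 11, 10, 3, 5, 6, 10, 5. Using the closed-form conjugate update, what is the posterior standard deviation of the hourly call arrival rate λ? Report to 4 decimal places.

0.5367

With a Gamma(shape α, rate β) prior, the Poisson likelihood is conjugate: the posterior is Gamma(α + ΣXᵢ, β + n).
Sum of counts S = 86 over n = 12 hours.
Posterior: Gamma(α+S, β+n) = Gamma(6.19+86, 5.89+12) = Gamma(92.19, 17.89).
SD = √α/β = √92.19/17.89 = 0.5367.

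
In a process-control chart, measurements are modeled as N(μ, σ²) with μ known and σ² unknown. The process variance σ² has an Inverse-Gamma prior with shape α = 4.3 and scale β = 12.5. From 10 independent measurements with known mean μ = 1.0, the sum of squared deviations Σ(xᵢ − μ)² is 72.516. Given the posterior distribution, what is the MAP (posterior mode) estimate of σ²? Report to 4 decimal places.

With known mean μ and an Inverse-Gamma(α, β) prior on σ², the Normal likelihood is conjugate: posterior is Inv-Gamma(α + n/2, β + Σ(xᵢ−μ)²/2).
Posterior: Inv-Gamma(4.3 + 10/2, 12.5 + 72.516/2) = Inv-Gamma(9.30, 48.7580).
Mode = β/(α+1) = 48.7580/10.30 = 4.7338.

4.7338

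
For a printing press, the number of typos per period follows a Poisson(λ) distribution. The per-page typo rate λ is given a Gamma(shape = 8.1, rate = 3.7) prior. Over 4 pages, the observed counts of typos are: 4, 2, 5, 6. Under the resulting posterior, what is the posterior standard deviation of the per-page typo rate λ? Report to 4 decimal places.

0.6506

With a Gamma(shape α, rate β) prior, the Poisson likelihood is conjugate: the posterior is Gamma(α + ΣXᵢ, β + n).
Sum of counts S = 17 over n = 4 pages.
Posterior: Gamma(α+S, β+n) = Gamma(8.1+17, 3.7+4) = Gamma(25.1, 7.7).
SD = √α/β = √25.1/7.7 = 0.6506.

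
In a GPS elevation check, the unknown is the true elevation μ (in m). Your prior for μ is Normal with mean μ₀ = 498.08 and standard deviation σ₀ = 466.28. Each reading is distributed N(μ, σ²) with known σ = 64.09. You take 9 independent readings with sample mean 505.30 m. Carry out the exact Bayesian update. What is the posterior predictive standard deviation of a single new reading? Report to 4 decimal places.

67.5497

For Normal data with known variance σ², a Normal(μ₀, σ₀²) prior on μ is conjugate. Posterior precision = 1/σ₀² + n/σ²; posterior mean is the precision-weighted average of μ₀ and x̄.
σ₀² = 466.28² = 217417.0384, σ² = 64.09² = 4107.5281; σ² + n·σ₀² = 4107.5281 + 9·217417.0384 = 1960860.8737.
Posterior precision = 1/σ₀² + n/σ² = 1/217417.0384 + 9/4107.5281 = (σ² + n·σ₀²)/(σ₀²σ²) = 1960860.8737/(217417.0384·4107.5281); posterior variance σₙ² = σ₀²σ²/(σ² + n·σ₀²) = 217417.0384·4107.5281/1960860.8737 = 455.435981.
Predictive variance for one new observation = σₙ² + σ² = 217417.0384·4107.5281/1960860.8737 + 4107.5281 = σ²·(σ₀² + 1960860.8737)/1960860.8737 = 4107.5281·2178277.9121/1960860.8737 = 4562.964081; SD = √(4107.5281·2178277.9121/1960860.8737) = 67.5497.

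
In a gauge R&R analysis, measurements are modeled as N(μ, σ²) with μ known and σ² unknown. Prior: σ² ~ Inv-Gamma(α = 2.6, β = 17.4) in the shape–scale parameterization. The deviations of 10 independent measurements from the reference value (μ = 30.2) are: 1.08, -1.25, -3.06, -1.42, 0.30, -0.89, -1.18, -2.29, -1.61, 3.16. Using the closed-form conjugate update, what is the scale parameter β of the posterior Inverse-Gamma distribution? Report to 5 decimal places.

34.50260

With known mean μ and an Inverse-Gamma(α, β) prior on σ², the Normal likelihood is conjugate: posterior is Inv-Gamma(α + n/2, β + Σ(xᵢ−μ)²/2).
Σ(xᵢ−μ)² = (1.08)² + (-1.25)² + (-3.06)² + (-1.42)² + (0.30)² + (-0.89)² + (-1.18)² + (-2.29)² + (-1.61)² + (3.16)² = 34.2052.
Posterior: Inv-Gamma(2.6 + 10/2, 17.4 + 34.2052/2) = Inv-Gamma(7.60, 34.50260).
Posterior β = 34.50260.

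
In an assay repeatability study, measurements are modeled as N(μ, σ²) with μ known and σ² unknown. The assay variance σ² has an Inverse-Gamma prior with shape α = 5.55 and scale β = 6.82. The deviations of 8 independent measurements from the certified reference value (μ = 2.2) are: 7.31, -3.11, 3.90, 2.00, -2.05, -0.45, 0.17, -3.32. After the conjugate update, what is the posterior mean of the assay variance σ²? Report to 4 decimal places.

6.5155

With known mean μ and an Inverse-Gamma(α, β) prior on σ², the Normal likelihood is conjugate: posterior is Inv-Gamma(α + n/2, β + Σ(xᵢ−μ)²/2).
Σ(xᵢ−μ)² = (7.31)² + (-3.11)² + (3.90)² + (2.00)² + (-2.05)² + (-0.45)² + (0.17)² + (-3.32)² = 97.7745.
Posterior: Inv-Gamma(5.55 + 8/2, 6.82 + 97.7745/2) = Inv-Gamma(9.55, 55.70725).
E[σ²|data] = β/(α−1) = 55.70725/8.55 = 6.5155.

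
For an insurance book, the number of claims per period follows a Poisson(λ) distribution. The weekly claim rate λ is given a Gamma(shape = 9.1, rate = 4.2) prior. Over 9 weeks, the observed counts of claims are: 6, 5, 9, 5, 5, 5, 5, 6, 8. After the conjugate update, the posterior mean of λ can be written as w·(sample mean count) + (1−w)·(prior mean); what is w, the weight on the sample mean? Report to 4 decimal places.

With a Gamma(shape α, rate β) prior, the Poisson likelihood is conjugate: the posterior is Gamma(α + ΣXᵢ, β + n).
Posterior mean = (α₀+S)/(β₀+n) = [n/(β₀+n)]·(S/n) + [β₀/(β₀+n)]·(α₀/β₀), so only n and β₀ enter the weight.
Weight on data w = n/(β₀+n) = 9/(4.2+9) = 9/13.2 = 0.6818.

0.6818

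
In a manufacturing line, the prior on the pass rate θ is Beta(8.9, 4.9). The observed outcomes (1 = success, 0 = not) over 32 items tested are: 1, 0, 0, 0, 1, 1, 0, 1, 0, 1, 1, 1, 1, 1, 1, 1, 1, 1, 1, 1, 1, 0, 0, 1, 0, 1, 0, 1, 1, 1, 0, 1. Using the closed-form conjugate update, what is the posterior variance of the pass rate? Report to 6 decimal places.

0.004690

The Beta prior is conjugate to a Binomial/Bernoulli likelihood; the update adds successes to α and failures to β.
Posterior: Beta(α+k, β+n−k) = Beta(8.9+22, 4.9+10) = Beta(30.9, 14.9).
Var = αβ/((α+β)²(α+β+1)) = 30.9·14.9/(45.8²·46.8) = 0.004690.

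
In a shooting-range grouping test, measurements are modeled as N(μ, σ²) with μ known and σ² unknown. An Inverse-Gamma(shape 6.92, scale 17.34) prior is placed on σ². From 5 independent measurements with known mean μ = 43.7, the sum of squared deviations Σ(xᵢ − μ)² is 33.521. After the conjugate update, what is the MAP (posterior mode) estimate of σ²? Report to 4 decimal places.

3.2726

With known mean μ and an Inverse-Gamma(α, β) prior on σ², the Normal likelihood is conjugate: posterior is Inv-Gamma(α + n/2, β + Σ(xᵢ−μ)²/2).
Posterior: Inv-Gamma(6.92 + 5/2, 17.34 + 33.521/2) = Inv-Gamma(9.42, 34.1005).
Mode = β/(α+1) = 34.1005/10.42 = 3.2726.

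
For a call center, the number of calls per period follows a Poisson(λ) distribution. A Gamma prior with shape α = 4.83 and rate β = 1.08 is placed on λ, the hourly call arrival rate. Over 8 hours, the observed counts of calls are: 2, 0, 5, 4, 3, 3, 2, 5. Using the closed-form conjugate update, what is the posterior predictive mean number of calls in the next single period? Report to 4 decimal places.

With a Gamma(shape α, rate β) prior, the Poisson likelihood is conjugate: the posterior is Gamma(α + ΣXᵢ, β + n).
Sum of counts S = 24 over n = 8 hours.
Posterior: Gamma(α+S, β+n) = Gamma(4.83+24, 1.08+8) = Gamma(28.83, 9.08).
The predictive distribution for one future period is NegBinom with mean α/β = 3.1751.

3.1751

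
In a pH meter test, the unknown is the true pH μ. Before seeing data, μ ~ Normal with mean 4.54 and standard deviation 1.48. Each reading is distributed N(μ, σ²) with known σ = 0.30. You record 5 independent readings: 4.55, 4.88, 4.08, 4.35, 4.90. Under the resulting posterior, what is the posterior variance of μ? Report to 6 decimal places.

0.017853

For Normal data with known variance σ², a Normal(μ₀, σ₀²) prior on μ is conjugate. Posterior precision = 1/σ₀² + n/σ²; posterior mean is the precision-weighted average of μ₀ and x̄.
σ₀² = 1.48² = 2.1904, σ² = 0.30² = 0.09; σ² + n·σ₀² = 0.09 + 5·2.1904 = 11.042.
Posterior precision = 1/σ₀² + n/σ² = 1/2.1904 + 5/0.09 = (σ² + n·σ₀²)/(σ₀²σ²) = 11.042/(2.1904·0.09); posterior variance σₙ² = σ₀²σ²/(σ² + n·σ₀²) = 2.1904·0.09/11.042 = 0.017853.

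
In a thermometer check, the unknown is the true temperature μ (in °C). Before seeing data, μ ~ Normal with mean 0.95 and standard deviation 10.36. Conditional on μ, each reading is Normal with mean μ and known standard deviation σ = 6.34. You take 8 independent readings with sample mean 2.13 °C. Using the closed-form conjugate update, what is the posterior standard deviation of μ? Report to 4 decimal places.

2.1908

For Normal data with known variance σ², a Normal(μ₀, σ₀²) prior on μ is conjugate. Posterior precision = 1/σ₀² + n/σ²; posterior mean is the precision-weighted average of μ₀ and x̄.
σ₀² = 10.36² = 107.3296, σ² = 6.34² = 40.1956; σ² + n·σ₀² = 40.1956 + 8·107.3296 = 898.8324.
Posterior precision = 1/σ₀² + n/σ² = 1/107.3296 + 8/40.1956 = (σ² + n·σ₀²)/(σ₀²σ²) = 898.8324/(107.3296·40.1956); posterior variance σₙ² = σ₀²σ²/(σ² + n·σ₀²) = 107.3296·40.1956/898.8324 = 4.799758.
Posterior SD = √σₙ² = √(107.3296·40.1956/898.8324) = 2.1908.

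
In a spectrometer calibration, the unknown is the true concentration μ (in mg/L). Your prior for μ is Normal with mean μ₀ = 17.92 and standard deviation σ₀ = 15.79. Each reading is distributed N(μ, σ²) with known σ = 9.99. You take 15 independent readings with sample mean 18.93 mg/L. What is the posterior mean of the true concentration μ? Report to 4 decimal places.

For Normal data with known variance σ², a Normal(μ₀, σ₀²) prior on μ is conjugate. Posterior precision = 1/σ₀² + n/σ²; posterior mean is the precision-weighted average of μ₀ and x̄.
n·x̄ = 15·18.93 = 283.95.
σ₀² = 15.79² = 249.3241, σ² = 9.99² = 99.8001; σ² + n·σ₀² = 99.8001 + 15·249.3241 = 3839.6616.
Posterior mean = (μ₀/σ₀² + n·x̄/σ²)/(1/σ₀² + n/σ²) = (σ²·μ₀ + σ₀²·n·x̄)/(σ² + n·σ₀²) = (99.8001·17.92 + 249.3241·283.95)/3839.6616 = 72583.995987/3839.6616 = 18.9037.

18.9037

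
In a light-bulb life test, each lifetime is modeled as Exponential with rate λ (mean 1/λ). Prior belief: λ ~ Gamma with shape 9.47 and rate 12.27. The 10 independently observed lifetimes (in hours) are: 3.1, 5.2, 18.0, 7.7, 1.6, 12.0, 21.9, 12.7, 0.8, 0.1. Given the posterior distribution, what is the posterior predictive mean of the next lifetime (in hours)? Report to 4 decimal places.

With a Gamma(shape α, rate β) prior on the exponential rate λ, the posterior after n observations with total T = Σxᵢ is Gamma(α+n, β+T).
Sum of observations T = 83.1 hours; n = 10.
Posterior: Gamma(9.47+10, 12.27+83.1) = Gamma(19.47, 95.37).
The predictive distribution for the next observation is Lomax; its mean is β/(α−1) = 95.37/18.47 = 5.1635.

5.1635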